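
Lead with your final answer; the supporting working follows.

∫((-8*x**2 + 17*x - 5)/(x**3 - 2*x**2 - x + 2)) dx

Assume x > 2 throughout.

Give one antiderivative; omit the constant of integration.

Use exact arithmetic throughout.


The answer is -log(x - 2) - 2*log(x - 1) - 5*log(x + 1).
Step 1. Decompose ∫((-8*x**2 + 17*x - 5)/(x**3 - 2*x**2 - x + 2)) dx by partial fractions, (-8*x**2 + 17*x - 5)/(x**3 - 2*x**2 - x + 2) = -5/(x + 1) - 2/(x - 1) - 1/(x - 2): now ∫(-1/(x - 2)) dx + ∫(-2/(x - 1)) dx + ∫(-5/(x + 1)) dx.
Step 2. Evaluate the standard form [assuming x > 2]: now -log(x - 2) + ∫(-2/(x - 1)) dx + ∫(-5/(x + 1)) dx.
Step 3. Evaluate the standard form [assuming x > 1]: now -log(x - 2) - 2*log(x - 1) + ∫(-5/(x + 1)) dx.
Step 4. Evaluate the standard form [assuming x > -1]: now -log(x - 2) - 2*log(x - 1) - 5*log(x + 1).
Answer: -log(x - 2) - 2*log(x - 1) - 5*log(x + 1).


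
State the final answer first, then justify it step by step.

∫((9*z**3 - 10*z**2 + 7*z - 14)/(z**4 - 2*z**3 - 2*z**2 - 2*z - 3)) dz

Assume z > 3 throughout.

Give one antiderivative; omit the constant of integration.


The answer is 4*log(z - 3) + 5*log(z + 1) + atan(z).
Step 1. Decompose ∫((9*z**3 - 10*z**2 + 7*z - 14)/(z**4 - 2*z**3 - 2*z**2 - 2*z - 3)) dz by partial fractions, (9*z**3 - 10*z**2 + 7*z - 14)/(z**4 - 2*z**3 - 2*z**2 - 2*z - 3) = 1/(z**2 + 1) + 5/(z + 1) + 4/(z - 3): now ∫(4/(z - 3)) dz + ∫(5/(z + 1)) dz + ∫(1/(z**2 + 1)) dz.
Step 2. Evaluate the standard form [assuming z > 3]: now 4*log(z - 3) + ∫(5/(z + 1)) dz + ∫(1/(z**2 + 1)) dz.
Step 3. Evaluate the standard form [assuming z > -1]: now 4*log(z - 3) + 5*log(z + 1) + ∫(1/(z**2 + 1)) dz.
Step 4. Evaluate the standard form: now 4*log(z - 3) + 5*log(z + 1) + atan(z).
Answer: 4*log(z - 3) + 5*log(z + 1) + atan(z).


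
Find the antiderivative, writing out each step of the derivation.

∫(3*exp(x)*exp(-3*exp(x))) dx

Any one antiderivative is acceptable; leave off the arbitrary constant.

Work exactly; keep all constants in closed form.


Step 1. Substitute u = exp(x), turning ∫(3*exp(x)*exp(-3*exp(x))) dx into ∫(3*exp(-3*u)) du: now ∫(3*exp(-3*u)) du.
Step 2. Evaluate the standard form: now -exp(-3*u).
Step 3. Substitute back u = exp(x): now -exp(-3*exp(x)).
Answer: -exp(-3*exp(x)).


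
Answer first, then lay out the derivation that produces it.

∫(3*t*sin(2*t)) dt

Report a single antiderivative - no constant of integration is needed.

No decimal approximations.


The answer is -3*t*cos(2*t)/2 + 3*sin(2*t)/4.
Step 1. Integrate ∫(3*t*sin(2*t)) dt by parts with u = t, dv = (3*sin(2*t)) dt, so v = -3*cos(2*t)/2: now -3*t*cos(2*t)/2 + ∫(3*cos(2*t)/2) dt.
Step 2. Evaluate the standard form: now -3*t*cos(2*t)/2 + 3*sin(2*t)/4.
Answer: -3*t*cos(2*t)/2 + 3*sin(2*t)/4.


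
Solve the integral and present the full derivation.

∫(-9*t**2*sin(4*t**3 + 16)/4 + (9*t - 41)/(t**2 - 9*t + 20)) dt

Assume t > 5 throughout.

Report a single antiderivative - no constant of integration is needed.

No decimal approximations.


Step 1. Rewrite: now ∫(-9*t**2*sin(4*t**3 + 16)/4) dt + ∫((9*t - 41)/(t**2 - 9*t + 20)) dt.
Step 2. Substitute u = t**3 + 4, turning ∫(-9*t**2*sin(4*t**3 + 16)/4) dt into ∫(-3*sin(4*u)/4) du: now ∫((9*t - 41)/(t**2 - 9*t + 20)) dt + ∫(-3*sin(4*u)/4) du.
Step 3. Evaluate the standard form: now 3*cos(4*u)/16 + ∫((9*t - 41)/(t**2 - 9*t + 20)) dt.
Step 4. Substitute back u = t**3 + 4: now 3*cos(4*t**3 + 16)/16 + ∫((9*t - 41)/(t**2 - 9*t + 20)) dt.
Step 5. Decompose ∫((9*t - 41)/(t**2 - 9*t + 20)) dt by partial fractions, (9*t - 41)/(t**2 - 9*t + 20) = 5/(t - 4) + 4/(t - 5): now 3*cos(4*t**3 + 16)/16 + ∫(4/(t - 5)) dt + ∫(5/(t - 4)) dt.
Step 6. Evaluate the standard form [assuming t > 4]: now 5*log(t - 4) + 3*cos(4*t**3 + 16)/16 + ∫(4/(t - 5)) dt.
Step 7. Evaluate the standard form [assuming t > 5]: now 4*log(t - 5) + 5*log(t - 4) + 3*cos(4*t**3 + 16)/16.
Answer: 4*log(t - 5) + 5*log(t - 4) + 3*cos(4*t**3 + 16)/16.


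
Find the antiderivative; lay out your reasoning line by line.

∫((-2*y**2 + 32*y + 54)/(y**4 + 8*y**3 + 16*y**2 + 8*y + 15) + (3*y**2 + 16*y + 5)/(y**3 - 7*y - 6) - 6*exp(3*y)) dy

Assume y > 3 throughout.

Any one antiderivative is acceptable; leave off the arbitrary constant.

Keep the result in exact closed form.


Step 1. Rewrite: now ∫((-2*y**2 + 32*y + 54)/(y**4 + 8*y**3 + 16*y**2 + 8*y + 15)) dy + ∫((3*y**2 + 16*y + 5)/(y**3 - 7*y - 6)) dy + ∫(-6*exp(3*y)) dy.
Step 2. Evaluate the standard form: now -2*exp(3*y) + ∫((-2*y**2 + 32*y + 54)/(y**4 + 8*y**3 + 16*y**2 + 8*y + 15)) dy + ∫((3*y**2 + 16*y + 5)/(y**3 - 7*y - 6)) dy.
Step 3. Decompose ∫((3*y**2 + 16*y + 5)/(y**3 - 7*y - 6)) dy by partial fractions, (3*y**2 + 16*y + 5)/(y**3 - 7*y - 6) = -3/(y + 2) + 2/(y + 1) + 4/(y - 3): now -2*exp(3*y) + ∫((-2*y**2 + 32*y + 54)/(y**4 + 8*y**3 + 16*y**2 + 8*y + 15)) dy + ∫(4/(y - 3)) dy + ∫(2/(y + 1)) dy + ∫(-3/(y + 2)) dy.
Step 4. Evaluate the standard form [assuming y > 3]: now -2*exp(3*y) + 4*log(y - 3) + ∫((-2*y**2 + 32*y + 54)/(y**4 + 8*y**3 + 16*y**2 + 8*y + 15)) dy + ∫(2/(y + 1)) dy + ∫(-3/(y + 2)) dy.
Step 5. Evaluate the standard form [assuming y > -2]: now -2*exp(3*y) + 4*log(y - 3) - 3*log(y + 2) + ∫((-2*y**2 + 32*y + 54)/(y**4 + 8*y**3 + 16*y**2 + 8*y + 15)) dy + ∫(2/(y + 1)) dy.
Step 6. Evaluate the standard form [assuming y > -1]: now -2*exp(3*y) + 4*log(y - 3) + 2*log(y + 1) - 3*log(y + 2) + ∫((-2*y**2 + 32*y + 54)/(y**4 + 8*y**3 + 16*y**2 + 8*y + 15)) dy.
Step 7. Decompose ∫((-2*y**2 + 32*y + 54)/(y**4 + 8*y**3 + 16*y**2 + 8*y + 15)) dy by partial fractions, (-2*y**2 + 32*y + 54)/(y**4 + 8*y**3 + 16*y**2 + 8*y + 15) = 4/(y**2 + 1) + 3/(y + 5) - 3/(y + 3): now -2*exp(3*y) + 4*log(y - 3) + 2*log(y + 1) - 3*log(y + 2) + ∫(-3/(y + 3)) dy + ∫(3/(y + 5)) dy + ∫(4/(y**2 + 1)) dy.
Step 8. Evaluate the standard form [assuming y > -3]: now -2*exp(3*y) + 4*log(y - 3) + 2*log(y + 1) - 3*log(y + 2) - 3*log(y + 3) + ∫(3/(y + 5)) dy + ∫(4/(y**2 + 1)) dy.
Step 9. Evaluate the standard form [assuming y > -5]: now -2*exp(3*y) + 4*log(y - 3) + 2*log(y + 1) - 3*log(y + 2) - 3*log(y + 3) + 3*log(y + 5) + ∫(4/(y**2 + 1)) dy.
Step 10. Evaluate the standard form: now -2*exp(3*y) + 4*log(y - 3) + 2*log(y + 1) - 3*log(y + 2) - 3*log(y + 3) + 3*log(y + 5) + 4*atan(y).
Answer: -2*exp(3*y) + 4*log(y - 3) + 2*log(y + 1) - 3*log(y + 2) - 3*log(y + 3) + 3*log(y + 5) + 4*atan(y).


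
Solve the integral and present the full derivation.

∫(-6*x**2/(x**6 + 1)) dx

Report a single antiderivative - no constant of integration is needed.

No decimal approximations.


Step 1. Substitute u = x**3, turning ∫(-6*x**2/(x**6 + 1)) dx into ∫(-2/(u**2 + 1)) du: now ∫(-2/(u**2 + 1)) du.
Step 2. Evaluate the standard form: now -2*atan(u).
Step 3. Substitute back u = x**3: now -2*atan(x**3).
Answer: -2*atan(x**3).


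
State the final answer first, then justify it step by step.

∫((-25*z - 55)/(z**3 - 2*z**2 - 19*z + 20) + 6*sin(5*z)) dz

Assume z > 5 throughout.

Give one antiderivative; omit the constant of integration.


The answer is -5*log(z - 5) + 4*log(z - 1) + log(z + 4) - 6*cos(5*z)/5.
Step 1. Rewrite: now ∫((-25*z - 55)/(z**3 - 2*z**2 - 19*z + 20)) dz + ∫(6*sin(5*z)) dz.
Step 2. Decompose ∫((-25*z - 55)/(z**3 - 2*z**2 - 19*z + 20)) dz by partial fractions, (-25*z - 55)/(z**3 - 2*z**2 - 19*z + 20) = 1/(z + 4) + 4/(z - 1) - 5/(z - 5): now ∫(-5/(z - 5)) dz + ∫(4/(z - 1)) dz + ∫(1/(z + 4)) dz + ∫(6*sin(5*z)) dz.
Step 3. Evaluate the standard form [assuming z > 5]: now -5*log(z - 5) + ∫(4/(z - 1)) dz + ∫(1/(z + 4)) dz + ∫(6*sin(5*z)) dz.
Step 4. Evaluate the standard form [assuming z > -4]: now -5*log(z - 5) + log(z + 4) + ∫(4/(z - 1)) dz + ∫(6*sin(5*z)) dz.
Step 5. Evaluate the standard form [assuming z > 1]: now -5*log(z - 5) + 4*log(z - 1) + log(z + 4) + ∫(6*sin(5*z)) dz.
Step 6. Evaluate the standard form: now -5*log(z - 5) + 4*log(z - 1) + log(z + 4) - 6*cos(5*z)/5.
Answer: -5*log(z - 5) + 4*log(z - 1) + log(z + 4) - 6*cos(5*z)/5.


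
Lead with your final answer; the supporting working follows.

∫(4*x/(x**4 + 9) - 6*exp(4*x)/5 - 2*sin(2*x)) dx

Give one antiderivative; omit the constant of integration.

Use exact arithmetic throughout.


The answer is -3*exp(4*x)/10 + cos(2*x) + 2*atan(x**2/3)/3.
Step 1. Rewrite: now ∫(4*x/(x**4 + 9)) dx + ∫(-6*exp(4*x)/5) dx + ∫(-2*sin(2*x)) dx.
Step 2. Substitute u = x**2, turning ∫(4*x/(x**4 + 9)) dx into ∫(2/(u**2 + 9)) du: now ∫(2/(u**2 + 9)) du + ∫(-6*exp(4*x)/5) dx + ∫(-2*sin(2*x)) dx.
Step 3. Evaluate the standard form: now 2*atan(u/3)/3 + ∫(-6*exp(4*x)/5) dx + ∫(-2*sin(2*x)) dx.
Step 4. Substitute back u = x**2: now 2*atan(x**2/3)/3 + ∫(-6*exp(4*x)/5) dx + ∫(-2*sin(2*x)) dx.
Step 5. Evaluate the standard form: now cos(2*x) + 2*atan(x**2/3)/3 + ∫(-6*exp(4*x)/5) dx.
Step 6. Evaluate the standard form: now -3*exp(4*x)/10 + cos(2*x) + 2*atan(x**2/3)/3.
Answer: -3*exp(4*x)/10 + cos(2*x) + 2*atan(x**2/3)/3.


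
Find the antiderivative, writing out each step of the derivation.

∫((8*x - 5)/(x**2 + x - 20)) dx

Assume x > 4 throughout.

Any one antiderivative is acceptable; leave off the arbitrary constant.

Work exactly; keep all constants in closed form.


Step 1. Decompose ∫((8*x - 5)/(x**2 + x - 20)) dx by partial fractions, (8*x - 5)/(x**2 + x - 20) = 5/(x + 5) + 3/(x - 4): now ∫(3/(x - 4)) dx + ∫(5/(x + 5)) dx.
Step 2. Evaluate the standard form [assuming x > -5]: now 5*log(x + 5) + ∫(3/(x - 4)) dx.
Step 3. Evaluate the standard form [assuming x > 4]: now 3*log(x - 4) + 5*log(x + 5).
Answer: 3*log(x - 4) + 5*log(x + 5).


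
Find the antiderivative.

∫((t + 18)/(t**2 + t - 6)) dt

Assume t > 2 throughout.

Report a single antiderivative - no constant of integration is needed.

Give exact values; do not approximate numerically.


Answer: 4*log(t - 2) - 3*log(t + 3).


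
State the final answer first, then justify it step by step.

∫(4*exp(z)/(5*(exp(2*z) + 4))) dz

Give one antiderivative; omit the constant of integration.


The answer is 2*atan(exp(z)/2)/5.
Step 1. Substitute u = exp(z), turning ∫(4*exp(z)/(5*(exp(2*z) + 4))) dz into ∫(4/(5*(u**2 + 4))) du: now ∫(4/(5*(u**2 + 4))) du.
Step 2. Evaluate the standard form: now 2*atan(u/2)/5.
Step 3. Substitute back u = exp(z): now 2*atan(exp(z)/2)/5.
Answer: 2*atan(exp(z)/2)/5.


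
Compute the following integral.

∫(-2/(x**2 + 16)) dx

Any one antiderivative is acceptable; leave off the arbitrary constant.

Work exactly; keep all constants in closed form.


Answer: -atan(x/4)/2.


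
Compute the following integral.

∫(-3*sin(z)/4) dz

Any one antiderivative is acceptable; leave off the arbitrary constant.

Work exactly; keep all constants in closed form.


Answer: 3*cos(z)/4.


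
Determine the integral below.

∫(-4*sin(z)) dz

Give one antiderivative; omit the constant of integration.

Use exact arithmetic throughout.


Answer: 4*cos(z).


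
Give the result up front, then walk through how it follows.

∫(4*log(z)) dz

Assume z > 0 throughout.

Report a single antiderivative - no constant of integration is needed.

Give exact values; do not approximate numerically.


The answer is 4*z*log(z) - 4*z.
Step 1. Integrate ∫(4*log(z)) dz by parts with u = log(z), dv = (4) dz, so v = 4*z [assuming z > 0]: now 4*z*log(z) + ∫(-4) dz.
Step 2. Evaluate the standard form: now 4*z*log(z) - 4*z.
Answer: 4*z*log(z) - 4*z.


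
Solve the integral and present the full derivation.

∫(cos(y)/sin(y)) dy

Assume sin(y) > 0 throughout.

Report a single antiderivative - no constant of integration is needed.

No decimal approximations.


Step 1. Substitute u = sin(y), turning ∫(cos(y)/sin(y)) dy into ∫(1/u) du: now ∫(1/u) du.
Step 2. Evaluate the standard form [assuming u > 0]: now log(u).
Step 3. Substitute back u = sin(y): now log(sin(y)).
Answer: log(sin(y)).


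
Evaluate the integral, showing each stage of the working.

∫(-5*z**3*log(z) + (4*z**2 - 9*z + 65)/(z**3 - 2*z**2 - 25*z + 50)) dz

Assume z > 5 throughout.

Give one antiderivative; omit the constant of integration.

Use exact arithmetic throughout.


Step 1. Rewrite: now ∫(-5*z**3*log(z)) dz + ∫((4*z**2 - 9*z + 65)/(z**3 - 2*z**2 - 25*z + 50)) dz.
Step 2. Decompose ∫((4*z**2 - 9*z + 65)/(z**3 - 2*z**2 - 25*z + 50)) dz by partial fractions, (4*z**2 - 9*z + 65)/(z**3 - 2*z**2 - 25*z + 50) = 3/(z + 5) - 3/(z - 2) + 4/(z - 5): now ∫(-5*z**3*log(z)) dz + ∫(4/(z - 5)) dz + ∫(-3/(z - 2)) dz + ∫(3/(z + 5)) dz.
Step 3. Evaluate the standard form [assuming z > 5]: now 4*log(z - 5) + ∫(-5*z**3*log(z)) dz + ∫(-3/(z - 2)) dz + ∫(3/(z + 5)) dz.
Step 4. Evaluate the standard form [assuming z > 2]: now 4*log(z - 5) - 3*log(z - 2) + ∫(-5*z**3*log(z)) dz + ∫(3/(z + 5)) dz.
Step 5. Evaluate the standard form [assuming z > -5]: now 4*log(z - 5) - 3*log(z - 2) + 3*log(z + 5) + ∫(-5*z**3*log(z)) dz.
Step 6. Integrate ∫(-5*z**3*log(z)) dz by parts with u = log(z), dv = (-5*z**3) dz, so v = -5*z**4/4 [assuming z > 0]: now -5*z**4*log(z)/4 + 4*log(z - 5) - 3*log(z - 2) + 3*log(z + 5) + ∫(5*z**3/4) dz.
Step 7. Evaluate the standard form: now -5*z**4*log(z)/4 + 5*z**4/16 + 4*log(z - 5) - 3*log(z - 2) + 3*log(z + 5).
Answer: -5*z**4*log(z)/4 + 5*z**4/16 + 4*log(z - 5) - 3*log(z - 2) + 3*log(z + 5).


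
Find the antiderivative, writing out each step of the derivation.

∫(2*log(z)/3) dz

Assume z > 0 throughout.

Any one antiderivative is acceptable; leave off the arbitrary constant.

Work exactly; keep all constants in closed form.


Step 1. Integrate ∫(2*log(z)/3) dz by parts with u = log(z), dv = (2/3) dz, so v = 2*z/3 [assuming z > 0]: now 2*z*log(z)/3 + ∫(-2/3) dz.
Step 2. Evaluate the standard form: now 2*z*log(z)/3 - 2*z/3.
Answer: 2*z*log(z)/3 - 2*z/3.


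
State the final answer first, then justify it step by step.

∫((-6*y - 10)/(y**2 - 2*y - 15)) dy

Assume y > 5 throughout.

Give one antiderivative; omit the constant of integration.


The answer is -5*log(y - 5) - log(y + 3).
Step 1. Decompose ∫((-6*y - 10)/(y**2 - 2*y - 15)) dy by partial fractions, (-6*y - 10)/(y**2 - 2*y - 15) = -1/(y + 3) - 5/(y - 5): now ∫(-5/(y - 5)) dy + ∫(-1/(y + 3)) dy.
Step 2. Evaluate the standard form [assuming y > -3]: now -log(y + 3) + ∫(-5/(y - 5)) dy.
Step 3. Evaluate the standard form [assuming y > 5]: now -5*log(y - 5) - log(y + 3).
Answer: -5*log(y - 5) - log(y + 3).


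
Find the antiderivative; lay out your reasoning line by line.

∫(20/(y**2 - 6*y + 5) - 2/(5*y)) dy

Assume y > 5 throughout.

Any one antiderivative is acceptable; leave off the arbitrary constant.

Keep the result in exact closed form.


Step 1. Rewrite: now ∫(-2/(5*y)) dy + ∫(20/(y**2 - 6*y + 5)) dy.
Step 2. Decompose ∫(20/(y**2 - 6*y + 5)) dy by partial fractions, 20/(y**2 - 6*y + 5) = -5/(y - 1) + 5/(y - 5): now ∫(-2/(5*y)) dy + ∫(5/(y - 5)) dy + ∫(-5/(y - 1)) dy.
Step 3. Evaluate the standard form [assuming y > 1]: now -5*log(y - 1) + ∫(-2/(5*y)) dy + ∫(5/(y - 5)) dy.
Step 4. Evaluate the standard form [assuming y > 5]: now 5*log(y - 5) - 5*log(y - 1) + ∫(-2/(5*y)) dy.
Step 5. Evaluate the standard form [assuming y > 0]: now -2*log(y)/5 + 5*log(y - 5) - 5*log(y - 1).
Answer: -2*log(y)/5 + 5*log(y - 5) - 5*log(y - 1).


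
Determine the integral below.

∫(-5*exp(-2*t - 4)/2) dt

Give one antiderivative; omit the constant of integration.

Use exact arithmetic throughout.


Answer: 5*exp(-2*t - 4)/4.


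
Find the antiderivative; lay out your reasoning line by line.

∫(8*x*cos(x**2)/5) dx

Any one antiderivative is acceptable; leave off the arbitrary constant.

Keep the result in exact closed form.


Step 1. Substitute u = x**2, turning ∫(8*x*cos(x**2)/5) dx into ∫(4*cos(u)/5) du: now ∫(4*cos(u)/5) du.
Step 2. Evaluate the standard form: now 4*sin(u)/5.
Step 3. Substitute back u = x**2: now 4*sin(x**2)/5.
Answer: 4*sin(x**2)/5.


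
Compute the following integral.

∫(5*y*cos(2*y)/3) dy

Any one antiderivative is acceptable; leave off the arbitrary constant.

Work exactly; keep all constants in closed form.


Answer: 5*y*sin(2*y)/6 + 5*cos(2*y)/12.


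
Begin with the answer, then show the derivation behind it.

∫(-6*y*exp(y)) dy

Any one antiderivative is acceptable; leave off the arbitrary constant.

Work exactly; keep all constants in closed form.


The answer is -6*y*exp(y) + 6*exp(y).
Step 1. Integrate ∫(-6*y*exp(y)) dy by parts with u = y, dv = (-6*exp(y)) dy, so v = -6*exp(y): now -6*y*exp(y) + ∫(6*exp(y)) dy.
Step 2. Evaluate the standard form: now -6*y*exp(y) + 6*exp(y).
Answer: -6*y*exp(y) + 6*exp(y).


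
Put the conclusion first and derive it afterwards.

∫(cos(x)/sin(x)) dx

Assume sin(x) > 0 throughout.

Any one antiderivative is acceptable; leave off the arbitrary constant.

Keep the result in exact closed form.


The answer is log(sin(x)).
Step 1. Substitute u = sin(x), turning ∫(cos(x)/sin(x)) dx into ∫(1/u) du: now ∫(1/u) du.
Step 2. Evaluate the standard form [assuming u > 0]: now log(u).
Step 3. Substitute back u = sin(x): now log(sin(x)).
Answer: log(sin(x)).


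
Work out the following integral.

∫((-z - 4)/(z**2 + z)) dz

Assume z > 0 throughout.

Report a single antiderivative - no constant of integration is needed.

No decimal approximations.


Answer: -4*log(z) + 3*log(z + 1).


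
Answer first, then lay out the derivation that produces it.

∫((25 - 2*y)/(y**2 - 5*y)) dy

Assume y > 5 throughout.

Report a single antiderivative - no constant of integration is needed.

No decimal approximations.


The answer is -5*log(y) + 3*log(y - 5).
Step 1. Decompose ∫((25 - 2*y)/(y**2 - 5*y)) dy by partial fractions, (25 - 2*y)/(y**2 - 5*y) = 3/(y - 5) - 5/y: now ∫(-5/y) dy + ∫(3/(y - 5)) dy.
Step 2. Evaluate the standard form [assuming y > 0]: now -5*log(y) + ∫(3/(y - 5)) dy.
Step 3. Evaluate the standard form [assuming y > 5]: now -5*log(y) + 3*log(y - 5).
Answer: -5*log(y) + 3*log(y - 5).


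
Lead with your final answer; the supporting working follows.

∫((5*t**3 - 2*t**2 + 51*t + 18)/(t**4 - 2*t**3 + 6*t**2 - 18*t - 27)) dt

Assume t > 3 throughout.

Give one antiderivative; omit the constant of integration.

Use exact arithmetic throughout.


The answer is 4*log(t - 3) + log(t + 1) - atan(t/3).
Step 1. Decompose ∫((5*t**3 - 2*t**2 + 51*t + 18)/(t**4 - 2*t**3 + 6*t**2 - 18*t - 27)) dt by partial fractions, (5*t**3 - 2*t**2 + 51*t + 18)/(t**4 - 2*t**3 + 6*t**2 - 18*t - 27) = -3/(t**2 + 9) + 1/(t + 1) + 4/(t - 3): now ∫(4/(t - 3)) dt + ∫(1/(t + 1)) dt + ∫(-3/(t**2 + 9)) dt.
Step 2. Evaluate the standard form [assuming t > 3]: now 4*log(t - 3) + ∫(1/(t + 1)) dt + ∫(-3/(t**2 + 9)) dt.
Step 3. Evaluate the standard form [assuming t > -1]: now 4*log(t - 3) + log(t + 1) + ∫(-3/(t**2 + 9)) dt.
Step 4. Evaluate the standard form: now 4*log(t - 3) + log(t + 1) - atan(t/3).
Answer: 4*log(t - 3) + log(t + 1) - atan(t/3).


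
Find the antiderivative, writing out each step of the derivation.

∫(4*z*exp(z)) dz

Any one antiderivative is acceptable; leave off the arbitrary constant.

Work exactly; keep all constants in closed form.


Step 1. Integrate ∫(4*z*exp(z)) dz by parts with u = z, dv = (4*exp(z)) dz, so v = 4*exp(z): now 4*z*exp(z) + ∫(-4*exp(z)) dz.
Step 2. Evaluate the standard form: now 4*z*exp(z) - 4*exp(z).
Answer: 4*z*exp(z) - 4*exp(z).


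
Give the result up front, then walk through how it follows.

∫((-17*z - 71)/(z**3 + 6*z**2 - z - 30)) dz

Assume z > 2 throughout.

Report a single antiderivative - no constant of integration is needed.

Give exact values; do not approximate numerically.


The answer is -3*log(z - 2) + 2*log(z + 3) + log(z + 5).
Step 1. Decompose ∫((-17*z - 71)/(z**3 + 6*z**2 - z - 30)) dz by partial fractions, (-17*z - 71)/(z**3 + 6*z**2 - z - 30) = 1/(z + 5) + 2/(z + 3) - 3/(z - 2): now ∫(-3/(z - 2)) dz + ∫(2/(z + 3)) dz + ∫(1/(z + 5)) dz.
Step 2. Evaluate the standard form [assuming z > -3]: now 2*log(z + 3) + ∫(-3/(z - 2)) dz + ∫(1/(z + 5)) dz.
Step 3. Evaluate the standard form [assuming z > 2]: now -3*log(z - 2) + 2*log(z + 3) + ∫(1/(z + 5)) dz.
Step 4. Evaluate the standard form [assuming z > -5]: now -3*log(z - 2) + 2*log(z + 3) + log(z + 5).
Answer: -3*log(z - 2) + 2*log(z + 3) + log(z + 5).


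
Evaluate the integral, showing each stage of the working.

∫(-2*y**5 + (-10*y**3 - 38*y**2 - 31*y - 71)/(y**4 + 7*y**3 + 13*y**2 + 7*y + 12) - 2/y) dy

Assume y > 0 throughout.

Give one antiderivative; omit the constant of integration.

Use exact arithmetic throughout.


Step 1. Rewrite: now ∫(-2/y) dy + ∫(-2*y**5) dy + ∫((-10*y**3 - 38*y**2 - 31*y - 71)/(y**4 + 7*y**3 + 13*y**2 + 7*y + 12)) dy.
Step 2. Evaluate the standard form: now -y**6/3 + ∫(-2/y) dy + ∫((-10*y**3 - 38*y**2 - 31*y - 71)/(y**4 + 7*y**3 + 13*y**2 + 7*y + 12)) dy.
Step 3. Decompose ∫((-10*y**3 - 38*y**2 - 31*y - 71)/(y**4 + 7*y**3 + 13*y**2 + 7*y + 12)) dy by partial fractions, (-10*y**3 - 38*y**2 - 31*y - 71)/(y**4 + 7*y**3 + 13*y**2 + 7*y + 12) = -3/(y**2 + 1) - 5/(y + 4) - 5/(y + 3): now -y**6/3 + ∫(-2/y) dy + ∫(-5/(y + 3)) dy + ∫(-5/(y + 4)) dy + ∫(-3/(y**2 + 1)) dy.
Step 4. Evaluate the standard form [assuming y > -3]: now -y**6/3 - 5*log(y + 3) + ∫(-2/y) dy + ∫(-5/(y + 4)) dy + ∫(-3/(y**2 + 1)) dy.
Step 5. Evaluate the standard form [assuming y > -4]: now -y**6/3 - 5*log(y + 3) - 5*log(y + 4) + ∫(-2/y) dy + ∫(-3/(y**2 + 1)) dy.
Step 6. Evaluate the standard form: now -y**6/3 - 5*log(y + 3) - 5*log(y + 4) - 3*atan(y) + ∫(-2/y) dy.
Step 7. Evaluate the standard form [assuming y > 0]: now -y**6/3 - 2*log(y) - 5*log(y + 3) - 5*log(y + 4) - 3*atan(y).
Answer: -y**6/3 - 2*log(y) - 5*log(y + 3) - 5*log(y + 4) - 3*atan(y).


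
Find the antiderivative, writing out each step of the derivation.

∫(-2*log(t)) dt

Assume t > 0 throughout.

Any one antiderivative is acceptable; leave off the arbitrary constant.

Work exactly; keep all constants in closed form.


Step 1. Integrate ∫(-2*log(t)) dt by parts with u = log(t), dv = (-2) dt, so v = -2*t [assuming t > 0]: now -2*t*log(t) + ∫(2) dt.
Step 2. Evaluate the standard form: now -2*t*log(t) + 2*t.
Answer: -2*t*log(t) + 2*t.


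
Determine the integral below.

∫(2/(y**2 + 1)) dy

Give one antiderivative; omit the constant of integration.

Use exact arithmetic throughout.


Answer: 2*atan(y).


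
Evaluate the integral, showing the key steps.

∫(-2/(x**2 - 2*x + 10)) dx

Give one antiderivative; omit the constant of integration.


Step 1. Substitute u = 1 - x, turning ∫(-2/(x**2 - 2*x + 10)) dx into ∫(2/(u**2 + 9)) du: now ∫(2/(u**2 + 9)) du.
Step 2. Evaluate the standard form: now 2*atan(u/3)/3.
Step 3. Substitute back u = 1 - x: now -2*atan(x/3 - 1/3)/3.
Answer: -2*atan(x/3 - 1/3)/3.


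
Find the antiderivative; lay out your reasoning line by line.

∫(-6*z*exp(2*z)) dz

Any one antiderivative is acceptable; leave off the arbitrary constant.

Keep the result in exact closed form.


Step 1. Integrate ∫(-6*z*exp(2*z)) dz by parts with u = z, dv = (-6*exp(2*z)) dz, so v = -3*exp(2*z): now -3*z*exp(2*z) + ∫(3*exp(2*z)) dz.
Step 2. Evaluate the standard form: now -3*z*exp(2*z) + 3*exp(2*z)/2.
Answer: -3*z*exp(2*z) + 3*exp(2*z)/2.


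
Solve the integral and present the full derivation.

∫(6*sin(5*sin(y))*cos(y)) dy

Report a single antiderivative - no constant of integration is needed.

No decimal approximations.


Step 1. Substitute u = sin(y), turning ∫(6*sin(5*sin(y))*cos(y)) dy into ∫(6*sin(5*u)) du: now ∫(6*sin(5*u)) du.
Step 2. Evaluate the standard form: now -6*cos(5*u)/5.
Step 3. Substitute back u = sin(y): now -6*cos(5*sin(y))/5.
Answer: -6*cos(5*sin(y))/5.


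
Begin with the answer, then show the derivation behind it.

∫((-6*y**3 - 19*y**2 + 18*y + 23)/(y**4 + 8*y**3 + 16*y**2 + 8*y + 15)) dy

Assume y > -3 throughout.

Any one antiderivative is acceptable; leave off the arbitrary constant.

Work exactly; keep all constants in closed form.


The answer is -2*log(y + 3) - 4*log(y + 5) + 3*atan(y).
Step 1. Decompose ∫((-6*y**3 - 19*y**2 + 18*y + 23)/(y**4 + 8*y**3 + 16*y**2 + 8*y + 15)) dy by partial fractions, (-6*y**3 - 19*y**2 + 18*y + 23)/(y**4 + 8*y**3 + 16*y**2 + 8*y + 15) = 3/(y**2 + 1) - 4/(y + 5) - 2/(y + 3): now ∫(-2/(y + 3)) dy + ∫(-4/(y + 5)) dy + ∫(3/(y**2 + 1)) dy.
Step 2. Evaluate the standard form [assuming y > -5]: now -4*log(y + 5) + ∫(-2/(y + 3)) dy + ∫(3/(y**2 + 1)) dy.
Step 3. Evaluate the standard form [assuming y > -3]: now -2*log(y + 3) - 4*log(y + 5) + ∫(3/(y**2 + 1)) dy.
Step 4. Evaluate the standard form: now -2*log(y + 3) - 4*log(y + 5) + 3*atan(y).
Answer: -2*log(y + 3) - 4*log(y + 5) + 3*atan(y).


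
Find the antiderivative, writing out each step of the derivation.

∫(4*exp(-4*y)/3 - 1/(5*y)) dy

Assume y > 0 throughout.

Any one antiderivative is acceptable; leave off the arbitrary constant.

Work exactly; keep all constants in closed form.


Step 1. Rewrite: now ∫(-1/(5*y)) dy + ∫(4*exp(-4*y)/3) dy.
Step 2. Evaluate the standard form [assuming y > 0]: now -log(y)/5 + ∫(4*exp(-4*y)/3) dy.
Step 3. Evaluate the standard form: now -log(y)/5 - exp(-4*y)/3.
Answer: -log(y)/5 - exp(-4*y)/3.


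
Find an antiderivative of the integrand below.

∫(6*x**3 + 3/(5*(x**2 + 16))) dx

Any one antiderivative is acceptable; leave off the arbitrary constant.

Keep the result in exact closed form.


Answer: 3*x**4/2 + 3*atan(x/4)/20.


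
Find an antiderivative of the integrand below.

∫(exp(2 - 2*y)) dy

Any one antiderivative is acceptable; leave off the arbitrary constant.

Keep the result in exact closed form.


Answer: -exp(2 - 2*y)/2.


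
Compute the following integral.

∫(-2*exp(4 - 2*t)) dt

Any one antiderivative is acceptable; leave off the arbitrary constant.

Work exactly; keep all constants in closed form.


Answer: exp(4 - 2*t).


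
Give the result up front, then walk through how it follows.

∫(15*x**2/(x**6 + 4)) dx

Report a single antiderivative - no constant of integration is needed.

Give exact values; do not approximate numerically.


The answer is 5*atan(x**3/2)/2.
Step 1. Substitute u = x**3, turning ∫(15*x**2/(x**6 + 4)) dx into ∫(5/(u**2 + 4)) du: now ∫(5/(u**2 + 4)) du.
Step 2. Evaluate the standard form: now 5*atan(u/2)/2.
Step 3. Substitute back u = x**3: now 5*atan(x**3/2)/2.
Answer: 5*atan(x**3/2)/2.


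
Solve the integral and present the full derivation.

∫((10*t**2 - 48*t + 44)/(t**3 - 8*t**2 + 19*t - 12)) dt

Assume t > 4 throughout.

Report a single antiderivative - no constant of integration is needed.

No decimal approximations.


Step 1. Decompose ∫((10*t**2 - 48*t + 44)/(t**3 - 8*t**2 + 19*t - 12)) dt by partial fractions, (10*t**2 - 48*t + 44)/(t**3 - 8*t**2 + 19*t - 12) = 1/(t - 1) + 5/(t - 3) + 4/(t - 4): now ∫(4/(t - 4)) dt + ∫(5/(t - 3)) dt + ∫(1/(t - 1)) dt.
Step 2. Evaluate the standard form [assuming t > 1]: now log(t - 1) + ∫(4/(t - 4)) dt + ∫(5/(t - 3)) dt.
Step 3. Evaluate the standard form [assuming t > 4]: now 4*log(t - 4) + log(t - 1) + ∫(5/(t - 3)) dt.
Step 4. Evaluate the standard form [assuming t > 3]: now 4*log(t - 4) + 5*log(t - 3) + log(t - 1).
Answer: 4*log(t - 4) + 5*log(t - 3) + log(t - 1).


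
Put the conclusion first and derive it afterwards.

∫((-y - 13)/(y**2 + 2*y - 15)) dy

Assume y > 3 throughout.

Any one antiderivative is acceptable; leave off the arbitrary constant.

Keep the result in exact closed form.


The answer is -2*log(y - 3) + log(y + 5).
Step 1. Decompose ∫((-y - 13)/(y**2 + 2*y - 15)) dy by partial fractions, (-y - 13)/(y**2 + 2*y - 15) = 1/(y + 5) - 2/(y - 3): now ∫(-2/(y - 3)) dy + ∫(1/(y + 5)) dy.
Step 2. Evaluate the standard form [assuming y > 3]: now -2*log(y - 3) + ∫(1/(y + 5)) dy.
Step 3. Evaluate the standard form [assuming y > -5]: now -2*log(y - 3) + log(y + 5).
Answer: -2*log(y - 3) + log(y + 5).


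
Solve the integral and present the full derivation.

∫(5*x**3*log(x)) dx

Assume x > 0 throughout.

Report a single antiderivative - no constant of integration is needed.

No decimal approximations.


Step 1. Integrate ∫(5*x**3*log(x)) dx by parts with u = log(x), dv = (5*x**3) dx, so v = 5*x**4/4 [assuming x > 0]: now 5*x**4*log(x)/4 + ∫(-5*x**3/4) dx.
Step 2. Evaluate the standard form: now 5*x**4*log(x)/4 - 5*x**4/16.
Answer: 5*x**4*log(x)/4 - 5*x**4/16.


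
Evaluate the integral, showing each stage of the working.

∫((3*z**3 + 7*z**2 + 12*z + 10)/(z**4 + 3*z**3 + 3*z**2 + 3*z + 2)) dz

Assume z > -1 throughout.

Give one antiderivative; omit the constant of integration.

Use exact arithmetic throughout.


Step 1. Decompose ∫((3*z**3 + 7*z**2 + 12*z + 10)/(z**4 + 3*z**3 + 3*z**2 + 3*z + 2)) dz by partial fractions, (3*z**3 + 7*z**2 + 12*z + 10)/(z**4 + 3*z**3 + 3*z**2 + 3*z + 2) = 3/(z**2 + 1) + 2/(z + 2) + 1/(z + 1): now ∫(1/(z + 1)) dz + ∫(2/(z + 2)) dz + ∫(3/(z**2 + 1)) dz.
Step 2. Evaluate the standard form [assuming z > -2]: now 2*log(z + 2) + ∫(1/(z + 1)) dz + ∫(3/(z**2 + 1)) dz.
Step 3. Evaluate the standard form [assuming z > -1]: now log(z + 1) + 2*log(z + 2) + ∫(3/(z**2 + 1)) dz.
Step 4. Evaluate the standard form: now log(z + 1) + 2*log(z + 2) + 3*atan(z).
Answer: log(z + 1) + 2*log(z + 2) + 3*atan(z).


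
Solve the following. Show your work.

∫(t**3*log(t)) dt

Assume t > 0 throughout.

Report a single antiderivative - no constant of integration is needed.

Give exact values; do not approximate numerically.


Step 1. Integrate ∫(t**3*log(t)) dt by parts with u = log(t), dv = (t**3) dt, so v = t**4/4 [assuming t > 0]: now t**4*log(t)/4 + ∫(-t**3/4) dt.
Step 2. Evaluate the standard form: now t**4*log(t)/4 - t**4/16.
Answer: t**4*log(t)/4 - t**4/16.


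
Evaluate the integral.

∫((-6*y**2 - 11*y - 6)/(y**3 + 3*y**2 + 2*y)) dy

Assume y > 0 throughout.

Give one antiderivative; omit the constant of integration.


Answer: -3*log(y) + log(y + 1) - 4*log(y + 2).


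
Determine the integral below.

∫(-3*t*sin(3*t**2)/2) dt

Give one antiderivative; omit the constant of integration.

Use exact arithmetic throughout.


Answer: cos(3*t**2)/4.


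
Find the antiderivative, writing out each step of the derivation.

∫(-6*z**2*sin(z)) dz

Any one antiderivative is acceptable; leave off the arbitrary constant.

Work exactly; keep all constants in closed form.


Step 1. Integrate ∫(-6*z**2*sin(z)) dz by parts with u = z**2, dv = (-6*sin(z)) dz, so v = 6*cos(z): now 6*z**2*cos(z) + ∫(-12*z*cos(z)) dz.
Step 2. Integrate ∫(-12*z*cos(z)) dz by parts with u = z, dv = (-12*cos(z)) dz, so v = -12*sin(z): now 6*z**2*cos(z) - 12*z*sin(z) + ∫(12*sin(z)) dz.
Step 3. Evaluate the standard form: now 6*z**2*cos(z) - 12*z*sin(z) - 12*cos(z).
Answer: 6*z**2*cos(z) - 12*z*sin(z) - 12*cos(z).


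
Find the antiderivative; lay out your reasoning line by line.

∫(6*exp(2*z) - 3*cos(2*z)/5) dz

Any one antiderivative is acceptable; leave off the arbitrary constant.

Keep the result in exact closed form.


Step 1. Rewrite: now ∫(6*exp(2*z)) dz + ∫(-3*cos(2*z)/5) dz.
Step 2. Evaluate the standard form: now -3*sin(2*z)/10 + ∫(6*exp(2*z)) dz.
Step 3. Evaluate the standard form: now 3*exp(2*z) - 3*sin(2*z)/10.
Answer: 3*exp(2*z) - 3*sin(2*z)/10.


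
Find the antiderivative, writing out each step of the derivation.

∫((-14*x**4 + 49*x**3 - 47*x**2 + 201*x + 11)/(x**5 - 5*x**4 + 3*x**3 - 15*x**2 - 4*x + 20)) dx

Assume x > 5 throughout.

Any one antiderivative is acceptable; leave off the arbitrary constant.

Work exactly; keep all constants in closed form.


Step 1. Decompose ∫((-14*x**4 + 49*x**3 - 47*x**2 + 201*x + 11)/(x**5 - 5*x**4 + 3*x**3 - 15*x**2 - 4*x + 20)) dx by partial fractions, (-14*x**4 + 49*x**3 - 47*x**2 + 201*x + 11)/(x**5 - 5*x**4 + 3*x**3 - 15*x**2 - 4*x + 20) = -1/(x**2 + 4) - 5/(x + 1) - 5/(x - 1) - 4/(x - 5): now ∫(-4/(x - 5)) dx + ∫(-5/(x - 1)) dx + ∫(-5/(x + 1)) dx + ∫(-1/(x**2 + 4)) dx.
Step 2. Evaluate the standard form [assuming x > 1]: now -5*log(x - 1) + ∫(-4/(x - 5)) dx + ∫(-5/(x + 1)) dx + ∫(-1/(x**2 + 4)) dx.
Step 3. Evaluate the standard form [assuming x > 5]: now -4*log(x - 5) - 5*log(x - 1) + ∫(-5/(x + 1)) dx + ∫(-1/(x**2 + 4)) dx.
Step 4. Evaluate the standard form [assuming x > -1]: now -4*log(x - 5) - 5*log(x - 1) - 5*log(x + 1) + ∫(-1/(x**2 + 4)) dx.
Step 5. Evaluate the standard form: now -4*log(x - 5) - 5*log(x - 1) - 5*log(x + 1) - atan(x/2)/2.
Answer: -4*log(x - 5) - 5*log(x - 1) - 5*log(x + 1) - atan(x/2)/2.


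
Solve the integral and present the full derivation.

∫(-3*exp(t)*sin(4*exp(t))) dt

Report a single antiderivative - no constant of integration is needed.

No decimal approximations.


Step 1. Substitute u = exp(t), turning ∫(-3*exp(t)*sin(4*exp(t))) dt into ∫(-3*sin(4*u)) du: now ∫(-3*sin(4*u)) du.
Step 2. Evaluate the standard form: now 3*cos(4*u)/4.
Step 3. Substitute back u = exp(t): now 3*cos(4*exp(t))/4.
Answer: 3*cos(4*exp(t))/4.


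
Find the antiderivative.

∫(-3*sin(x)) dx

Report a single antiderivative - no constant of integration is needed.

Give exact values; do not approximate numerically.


Answer: 3*cos(x).


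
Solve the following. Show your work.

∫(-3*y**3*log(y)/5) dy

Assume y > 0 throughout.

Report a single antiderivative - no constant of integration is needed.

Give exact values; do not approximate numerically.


Step 1. Integrate ∫(-3*y**3*log(y)/5) dy by parts with u = log(y), dv = (-3*y**3/5) dy, so v = -3*y**4/20 [assuming y > 0]: now -3*y**4*log(y)/20 + ∫(3*y**3/20) dy.
Step 2. Evaluate the standard form: now -3*y**4*log(y)/20 + 3*y**4/80.
Answer: -3*y**4*log(y)/20 + 3*y**4/80.


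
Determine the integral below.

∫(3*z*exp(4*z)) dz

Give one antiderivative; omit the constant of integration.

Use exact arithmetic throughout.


Answer: 3*z*exp(4*z)/4 - 3*exp(4*z)/16.


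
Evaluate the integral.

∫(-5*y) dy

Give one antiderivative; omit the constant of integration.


Answer: -5*y**2/2.


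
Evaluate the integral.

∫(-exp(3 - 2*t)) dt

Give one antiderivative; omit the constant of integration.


Answer: exp(3 - 2*t)/2.


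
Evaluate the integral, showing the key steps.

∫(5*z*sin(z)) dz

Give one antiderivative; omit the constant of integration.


Step 1. Integrate ∫(5*z*sin(z)) dz by parts with u = z, dv = (5*sin(z)) dz, so v = -5*cos(z): now -5*z*cos(z) + ∫(5*cos(z)) dz.
Step 2. Evaluate the standard form: now -5*z*cos(z) + 5*sin(z).
Answer: -5*z*cos(z) + 5*sin(z).


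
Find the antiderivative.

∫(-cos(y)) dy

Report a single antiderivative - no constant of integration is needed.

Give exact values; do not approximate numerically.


Answer: -sin(y).


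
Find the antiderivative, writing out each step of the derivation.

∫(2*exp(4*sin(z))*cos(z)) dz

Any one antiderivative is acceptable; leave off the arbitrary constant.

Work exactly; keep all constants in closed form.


Step 1. Substitute u = sin(z), turning ∫(2*exp(4*sin(z))*cos(z)) dz into ∫(2*exp(4*u)) du: now ∫(2*exp(4*u)) du.
Step 2. Evaluate the standard form: now exp(4*u)/2.
Step 3. Substitute back u = sin(z): now exp(4*sin(z))/2.
Answer: exp(4*sin(z))/2.


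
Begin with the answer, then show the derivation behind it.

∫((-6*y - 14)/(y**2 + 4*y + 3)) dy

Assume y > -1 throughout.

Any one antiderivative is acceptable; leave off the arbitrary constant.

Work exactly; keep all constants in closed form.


The answer is -4*log(y + 1) - 2*log(y + 3).
Step 1. Decompose ∫((-6*y - 14)/(y**2 + 4*y + 3)) dy by partial fractions, (-6*y - 14)/(y**2 + 4*y + 3) = -2/(y + 3) - 4/(y + 1): now ∫(-4/(y + 1)) dy + ∫(-2/(y + 3)) dy.
Step 2. Evaluate the standard form [assuming y > -1]: now -4*log(y + 1) + ∫(-2/(y + 3)) dy.
Step 3. Evaluate the standard form [assuming y > -3]: now -4*log(y + 1) - 2*log(y + 3).
Answer: -4*log(y + 1) - 2*log(y + 3).


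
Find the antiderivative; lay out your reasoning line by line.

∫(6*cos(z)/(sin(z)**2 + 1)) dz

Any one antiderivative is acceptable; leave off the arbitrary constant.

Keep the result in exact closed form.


Step 1. Substitute u = sin(z), turning ∫(6*cos(z)/(sin(z)**2 + 1)) dz into ∫(6/(u**2 + 1)) du: now ∫(6/(u**2 + 1)) du.
Step 2. Evaluate the standard form: now 6*atan(u).
Step 3. Substitute back u = sin(z): now 6*atan(sin(z)).
Answer: 6*atan(sin(z)).


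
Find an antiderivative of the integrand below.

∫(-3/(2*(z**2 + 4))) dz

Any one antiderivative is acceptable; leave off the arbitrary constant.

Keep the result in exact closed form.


Answer: -3*atan(z/2)/4.


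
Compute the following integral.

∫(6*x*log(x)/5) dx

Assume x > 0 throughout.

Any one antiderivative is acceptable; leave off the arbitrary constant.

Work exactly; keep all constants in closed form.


Answer: 3*x**2*log(x)/5 - 3*x**2/10.


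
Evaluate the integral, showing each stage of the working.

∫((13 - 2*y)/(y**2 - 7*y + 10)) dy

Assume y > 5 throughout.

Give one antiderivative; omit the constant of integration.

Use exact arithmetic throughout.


Step 1. Decompose ∫((13 - 2*y)/(y**2 - 7*y + 10)) dy by partial fractions, (13 - 2*y)/(y**2 - 7*y + 10) = -3/(y - 2) + 1/(y - 5): now ∫(1/(y - 5)) dy + ∫(-3/(y - 2)) dy.
Step 2. Evaluate the standard form [assuming y > 2]: now -3*log(y - 2) + ∫(1/(y - 5)) dy.
Step 3. Evaluate the standard form [assuming y > 5]: now log(y - 5) - 3*log(y - 2).
Answer: log(y - 5) - 3*log(y - 2).


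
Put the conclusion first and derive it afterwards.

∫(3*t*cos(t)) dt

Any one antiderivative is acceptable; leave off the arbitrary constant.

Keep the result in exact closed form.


The answer is 3*t*sin(t) + 3*cos(t).
Step 1. Integrate ∫(3*t*cos(t)) dt by parts with u = t, dv = (3*cos(t)) dt, so v = 3*sin(t): now 3*t*sin(t) + ∫(-3*sin(t)) dt.
Step 2. Evaluate the standard form: now 3*t*sin(t) + 3*cos(t).
Answer: 3*t*sin(t) + 3*cos(t).


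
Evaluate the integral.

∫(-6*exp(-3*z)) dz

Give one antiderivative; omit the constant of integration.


Answer: 2*exp(-3*z).


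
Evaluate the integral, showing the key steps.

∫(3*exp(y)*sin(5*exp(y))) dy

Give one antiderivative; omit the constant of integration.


Step 1. Substitute u = exp(y), turning ∫(3*exp(y)*sin(5*exp(y))) dy into ∫(3*sin(5*u)) du: now ∫(3*sin(5*u)) du.
Step 2. Evaluate the standard form: now -3*cos(5*u)/5.
Step 3. Substitute back u = exp(y): now -3*cos(5*exp(y))/5.
Answer: -3*cos(5*exp(y))/5.


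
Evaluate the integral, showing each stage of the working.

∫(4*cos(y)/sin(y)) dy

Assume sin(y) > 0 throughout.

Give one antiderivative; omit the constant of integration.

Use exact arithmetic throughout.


Step 1. Substitute u = sin(y), turning ∫(4*cos(y)/sin(y)) dy into ∫(4/u) du: now ∫(4/u) du.
Step 2. Evaluate the standard form [assuming u > 0]: now 4*log(u).
Step 3. Substitute back u = sin(y): now 4*log(sin(y)).
Answer: 4*log(sin(y)).


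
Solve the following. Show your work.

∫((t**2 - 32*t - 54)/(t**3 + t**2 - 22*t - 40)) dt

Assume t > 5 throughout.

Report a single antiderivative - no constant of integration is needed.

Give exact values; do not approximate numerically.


Step 1. Decompose ∫((t**2 - 32*t - 54)/(t**3 + t**2 - 22*t - 40)) dt by partial fractions, (t**2 - 32*t - 54)/(t**3 + t**2 - 22*t - 40) = 5/(t + 4) - 1/(t + 2) - 3/(t - 5): now ∫(-3/(t - 5)) dt + ∫(-1/(t + 2)) dt + ∫(5/(t + 4)) dt.
Step 2. Evaluate the standard form [assuming t > -4]: now 5*log(t + 4) + ∫(-3/(t - 5)) dt + ∫(-1/(t + 2)) dt.
Step 3. Evaluate the standard form [assuming t > 5]: now -3*log(t - 5) + 5*log(t + 4) + ∫(-1/(t + 2)) dt.
Step 4. Evaluate the standard form [assuming t > -2]: now -3*log(t - 5) - log(t + 2) + 5*log(t + 4).
Answer: -3*log(t - 5) - log(t + 2) + 5*log(t + 4).


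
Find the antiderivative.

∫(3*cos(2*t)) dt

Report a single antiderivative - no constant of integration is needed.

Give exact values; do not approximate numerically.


Answer: 3*sin(2*t)/2.


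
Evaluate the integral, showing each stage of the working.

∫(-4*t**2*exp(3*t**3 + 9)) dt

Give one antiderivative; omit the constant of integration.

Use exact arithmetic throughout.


Step 1. Substitute u = t**3 + 3, turning ∫(-4*t**2*exp(3*t**3 + 9)) dt into ∫(-4*exp(3*u)/3) du: now ∫(-4*exp(3*u)/3) du.
Step 2. Evaluate the standard form: now -4*exp(3*u)/9.
Step 3. Substitute back u = t**3 + 3: now -4*exp(3*t**3 + 9)/9.
Answer: -4*exp(3*t**3 + 9)/9.
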